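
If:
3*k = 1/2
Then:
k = 1/6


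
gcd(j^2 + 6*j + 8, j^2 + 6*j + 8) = j^2 + 6*j + 8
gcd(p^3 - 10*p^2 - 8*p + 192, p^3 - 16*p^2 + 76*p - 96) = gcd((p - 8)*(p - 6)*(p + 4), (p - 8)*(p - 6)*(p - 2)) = p^2 - 14*p + 48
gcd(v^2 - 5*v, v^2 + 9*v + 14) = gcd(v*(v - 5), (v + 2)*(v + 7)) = 1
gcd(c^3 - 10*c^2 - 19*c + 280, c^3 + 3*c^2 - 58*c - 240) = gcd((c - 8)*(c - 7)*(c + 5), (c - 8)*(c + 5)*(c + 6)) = c^2 - 3*c - 40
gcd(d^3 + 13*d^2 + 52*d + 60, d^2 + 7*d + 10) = d^2 + 7*d + 10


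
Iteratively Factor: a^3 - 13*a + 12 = (a + 4)*(a^2 - 4*a + 3) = (a - 1)*(a + 4)*(a - 3)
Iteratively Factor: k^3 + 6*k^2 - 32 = (k + 4)*(k^2 + 2*k - 8) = (k + 4)^2*(k - 2)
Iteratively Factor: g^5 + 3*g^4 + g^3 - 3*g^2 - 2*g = (g + 1)*(g^4 + 2*g^3 - g^2 - 2*g) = (g + 1)^2*(g^3 + g^2 - 2*g) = (g + 1)^2*(g + 2)*(g^2 - g) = g*(g + 1)^2*(g + 2)*(g - 1)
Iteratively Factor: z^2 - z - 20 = (z + 4)*(z - 5)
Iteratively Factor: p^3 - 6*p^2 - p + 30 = (p - 3)*(p^2 - 3*p - 10) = (p - 3)*(p + 2)*(p - 5)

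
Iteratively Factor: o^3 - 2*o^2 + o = (o)*(o^2 - 2*o + 1) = o*(o - 1)*(o - 1)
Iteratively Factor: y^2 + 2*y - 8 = (y + 4)*(y - 2)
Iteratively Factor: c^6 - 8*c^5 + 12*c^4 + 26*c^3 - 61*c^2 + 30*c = (c - 1)*(c^5 - 7*c^4 + 5*c^3 + 31*c^2 - 30*c) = c*(c - 1)*(c^4 - 7*c^3 + 5*c^2 + 31*c - 30) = c*(c - 5)*(c - 1)*(c^3 - 2*c^2 - 5*c + 6) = c*(c - 5)*(c - 1)^2*(c^2 - c - 6) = c*(c - 5)*(c - 1)^2*(c + 2)*(c - 3)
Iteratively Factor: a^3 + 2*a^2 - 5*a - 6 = (a + 1)*(a^2 + a - 6) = (a - 2)*(a + 1)*(a + 3)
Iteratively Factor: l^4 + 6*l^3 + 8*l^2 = (l + 4)*(l^3 + 2*l^2) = l*(l + 4)*(l^2 + 2*l) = l^2*(l + 4)*(l + 2)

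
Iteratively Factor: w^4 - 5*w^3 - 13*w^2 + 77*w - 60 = (w - 5)*(w^3 - 13*w + 12) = (w - 5)*(w - 3)*(w^2 + 3*w - 4) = (w - 5)*(w - 3)*(w + 4)*(w - 1)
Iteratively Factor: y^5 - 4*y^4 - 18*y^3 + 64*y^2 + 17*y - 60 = (y + 4)*(y^4 - 8*y^3 + 14*y^2 + 8*y - 15) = (y - 3)*(y + 4)*(y^3 - 5*y^2 - y + 5) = (y - 5)*(y - 3)*(y + 4)*(y^2 - 1) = (y - 5)*(y - 3)*(y - 1)*(y + 4)*(y + 1)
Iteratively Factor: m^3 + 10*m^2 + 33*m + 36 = (m + 3)*(m^2 + 7*m + 12) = (m + 3)*(m + 4)*(m + 3)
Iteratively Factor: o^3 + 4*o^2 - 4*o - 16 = (o + 4)*(o^2 - 4) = (o - 2)*(o + 4)*(o + 2)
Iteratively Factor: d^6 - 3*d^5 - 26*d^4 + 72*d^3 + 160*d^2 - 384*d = (d + 4)*(d^5 - 7*d^4 + 2*d^3 + 64*d^2 - 96*d) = (d - 2)*(d + 4)*(d^4 - 5*d^3 - 8*d^2 + 48*d) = d*(d - 2)*(d + 4)*(d^3 - 5*d^2 - 8*d + 48) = d*(d - 4)*(d - 2)*(d + 4)*(d^2 - d - 12) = d*(d - 4)*(d - 2)*(d + 3)*(d + 4)*(d - 4)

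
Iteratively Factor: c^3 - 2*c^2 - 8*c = (c + 2)*(c^2 - 4*c) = (c - 4)*(c + 2)*(c)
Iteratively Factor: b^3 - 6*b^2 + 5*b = (b - 1)*(b^2 - 5*b) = b*(b - 1)*(b - 5)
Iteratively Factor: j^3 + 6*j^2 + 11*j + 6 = (j + 1)*(j^2 + 5*j + 6) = (j + 1)*(j + 2)*(j + 3)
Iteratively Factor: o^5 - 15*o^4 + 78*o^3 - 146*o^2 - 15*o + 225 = (o + 1)*(o^4 - 16*o^3 + 94*o^2 - 240*o + 225) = (o - 3)*(o + 1)*(o^3 - 13*o^2 + 55*o - 75) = (o - 3)^2*(o + 1)*(o^2 - 10*o + 25) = (o - 5)*(o - 3)^2*(o + 1)*(o - 5)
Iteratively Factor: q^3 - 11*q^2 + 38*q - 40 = (q - 5)*(q^2 - 6*q + 8) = (q - 5)*(q - 4)*(q - 2)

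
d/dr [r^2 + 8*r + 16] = 2*r + 8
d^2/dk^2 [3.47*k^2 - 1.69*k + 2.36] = 6.94000000000000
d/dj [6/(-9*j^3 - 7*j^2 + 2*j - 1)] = 6*(27*j^2 + 14*j - 2)/(9*j^3 + 7*j^2 - 2*j + 1)^2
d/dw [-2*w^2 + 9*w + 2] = 9 - 4*w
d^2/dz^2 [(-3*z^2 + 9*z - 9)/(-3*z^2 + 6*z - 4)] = 6*(-9*z^3 + 45*z^2 - 54*z + 16)/(27*z^6 - 162*z^5 + 432*z^4 - 648*z^3 + 576*z^2 - 288*z + 64)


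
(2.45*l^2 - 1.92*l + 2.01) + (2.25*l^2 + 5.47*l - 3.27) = 4.7*l^2 + 3.55*l - 1.26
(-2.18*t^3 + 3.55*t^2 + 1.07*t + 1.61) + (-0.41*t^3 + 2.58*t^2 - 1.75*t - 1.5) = -2.59*t^3 + 6.13*t^2 - 0.68*t + 0.11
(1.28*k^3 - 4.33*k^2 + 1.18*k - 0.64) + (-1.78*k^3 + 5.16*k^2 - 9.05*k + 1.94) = -0.5*k^3 + 0.83*k^2 - 7.87*k + 1.3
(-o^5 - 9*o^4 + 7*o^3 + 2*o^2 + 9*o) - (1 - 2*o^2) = -o^5 - 9*o^4 + 7*o^3 + 4*o^2 + 9*o - 1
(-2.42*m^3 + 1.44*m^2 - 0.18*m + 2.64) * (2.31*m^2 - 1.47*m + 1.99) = -5.5902*m^5 + 6.8838*m^4 - 7.3484*m^3 + 9.2286*m^2 - 4.239*m + 5.2536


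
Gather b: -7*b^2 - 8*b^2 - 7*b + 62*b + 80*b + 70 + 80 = -15*b^2 + 135*b + 150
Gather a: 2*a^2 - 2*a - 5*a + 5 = 2*a^2 - 7*a + 5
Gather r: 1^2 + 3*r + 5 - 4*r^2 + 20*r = -4*r^2 + 23*r + 6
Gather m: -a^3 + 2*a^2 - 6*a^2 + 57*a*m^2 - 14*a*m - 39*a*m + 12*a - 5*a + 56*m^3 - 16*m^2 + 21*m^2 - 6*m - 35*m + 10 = -a^3 - 4*a^2 + 7*a + 56*m^3 + m^2*(57*a + 5) + m*(-53*a - 41) + 10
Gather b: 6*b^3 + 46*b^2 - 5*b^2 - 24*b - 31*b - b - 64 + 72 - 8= 6*b^3 + 41*b^2 - 56*b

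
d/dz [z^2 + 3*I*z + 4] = 2*z + 3*I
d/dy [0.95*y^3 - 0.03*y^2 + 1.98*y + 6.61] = 2.85*y^2 - 0.06*y + 1.98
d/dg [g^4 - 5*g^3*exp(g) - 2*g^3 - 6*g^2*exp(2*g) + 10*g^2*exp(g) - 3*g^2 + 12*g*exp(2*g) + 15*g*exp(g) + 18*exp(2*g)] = -5*g^3*exp(g) + 4*g^3 - 12*g^2*exp(2*g) - 5*g^2*exp(g) - 6*g^2 + 12*g*exp(2*g) + 35*g*exp(g) - 6*g + 48*exp(2*g) + 15*exp(g)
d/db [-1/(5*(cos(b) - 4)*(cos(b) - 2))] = 2*(3 - cos(b))*sin(b)/(5*(cos(b) - 4)^2*(cos(b) - 2)^2)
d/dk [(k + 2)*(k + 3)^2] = (k + 3)*(3*k + 7)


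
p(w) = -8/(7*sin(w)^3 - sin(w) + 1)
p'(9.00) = -16.10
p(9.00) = -7.42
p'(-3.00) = 3.66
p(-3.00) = -7.13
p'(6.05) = 0.72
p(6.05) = -6.99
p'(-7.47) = 3.83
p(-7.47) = 2.19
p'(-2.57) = -184.86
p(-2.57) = -18.49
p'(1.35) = 0.78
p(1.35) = -1.23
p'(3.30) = 2.95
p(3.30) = -7.08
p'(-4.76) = 0.16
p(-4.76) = -1.15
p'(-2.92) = -0.09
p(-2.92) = -6.98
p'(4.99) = 2.22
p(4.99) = 1.88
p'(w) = -8*(-21*sin(w)^2*cos(w) + cos(w))/(7*sin(w)^3 - sin(w) + 1)^2 = 8*(21*sin(w)^2 - 1)*cos(w)/(7*sin(w)^3 - sin(w) + 1)^2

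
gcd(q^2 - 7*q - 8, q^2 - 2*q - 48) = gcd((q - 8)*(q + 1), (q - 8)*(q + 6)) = q - 8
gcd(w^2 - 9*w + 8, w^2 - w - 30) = 1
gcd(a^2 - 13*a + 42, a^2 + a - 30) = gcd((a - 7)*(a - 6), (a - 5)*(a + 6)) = 1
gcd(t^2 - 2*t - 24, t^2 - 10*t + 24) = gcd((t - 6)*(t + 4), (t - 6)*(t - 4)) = t - 6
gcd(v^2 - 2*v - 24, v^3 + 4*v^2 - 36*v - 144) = v^2 - 2*v - 24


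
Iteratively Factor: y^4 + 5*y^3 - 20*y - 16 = (y + 1)*(y^3 + 4*y^2 - 4*y - 16) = (y + 1)*(y + 2)*(y^2 + 2*y - 8) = (y + 1)*(y + 2)*(y + 4)*(y - 2)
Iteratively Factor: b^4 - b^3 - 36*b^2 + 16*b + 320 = (b - 4)*(b^3 + 3*b^2 - 24*b - 80) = (b - 5)*(b - 4)*(b^2 + 8*b + 16) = (b - 5)*(b - 4)*(b + 4)*(b + 4)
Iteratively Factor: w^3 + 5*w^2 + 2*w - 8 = (w + 2)*(w^2 + 3*w - 4) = (w + 2)*(w + 4)*(w - 1)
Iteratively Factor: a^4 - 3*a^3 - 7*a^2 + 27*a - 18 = (a + 3)*(a^3 - 6*a^2 + 11*a - 6) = (a - 3)*(a + 3)*(a^2 - 3*a + 2) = (a - 3)*(a - 1)*(a + 3)*(a - 2)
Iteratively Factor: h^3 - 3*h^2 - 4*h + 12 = (h + 2)*(h^2 - 5*h + 6) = (h - 3)*(h + 2)*(h - 2)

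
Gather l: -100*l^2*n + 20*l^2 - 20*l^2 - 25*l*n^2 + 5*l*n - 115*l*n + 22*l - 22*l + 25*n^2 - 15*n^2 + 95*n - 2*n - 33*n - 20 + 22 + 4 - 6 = -100*l^2*n + l*(-25*n^2 - 110*n) + 10*n^2 + 60*n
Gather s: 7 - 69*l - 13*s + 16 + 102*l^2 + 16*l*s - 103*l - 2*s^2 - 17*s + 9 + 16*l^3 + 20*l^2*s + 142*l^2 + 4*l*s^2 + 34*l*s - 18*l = 16*l^3 + 244*l^2 - 190*l + s^2*(4*l - 2) + s*(20*l^2 + 50*l - 30) + 32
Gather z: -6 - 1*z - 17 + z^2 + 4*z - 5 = z^2 + 3*z - 28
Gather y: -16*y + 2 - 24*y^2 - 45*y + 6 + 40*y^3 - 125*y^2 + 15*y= 40*y^3 - 149*y^2 - 46*y + 8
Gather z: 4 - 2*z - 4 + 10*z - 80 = 8*z - 80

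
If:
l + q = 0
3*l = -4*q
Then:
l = 0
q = 0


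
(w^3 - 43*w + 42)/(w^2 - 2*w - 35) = (-w^3 + 43*w - 42)/(-w^2 + 2*w + 35)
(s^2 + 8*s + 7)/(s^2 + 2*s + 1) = (s + 7)/(s + 1)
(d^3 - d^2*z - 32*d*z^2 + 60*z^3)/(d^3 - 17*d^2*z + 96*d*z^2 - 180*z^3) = (d^2 + 4*d*z - 12*z^2)/(d^2 - 12*d*z + 36*z^2)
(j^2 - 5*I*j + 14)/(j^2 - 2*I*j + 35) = (j + 2*I)/(j + 5*I)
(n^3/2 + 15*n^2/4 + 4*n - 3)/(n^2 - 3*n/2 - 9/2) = (-2*n^3 - 15*n^2 - 16*n + 12)/(2*(-2*n^2 + 3*n + 9))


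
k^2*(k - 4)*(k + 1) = k^4 - 3*k^3 - 4*k^2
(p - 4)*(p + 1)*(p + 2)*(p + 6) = p^4 + 5*p^3 - 16*p^2 - 68*p - 48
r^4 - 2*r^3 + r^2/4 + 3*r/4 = r*(r - 3/2)*(r - 1)*(r + 1/2)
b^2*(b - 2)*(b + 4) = b^4 + 2*b^3 - 8*b^2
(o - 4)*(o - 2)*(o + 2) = o^3 - 4*o^2 - 4*o + 16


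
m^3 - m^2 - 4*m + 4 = (m - 2)*(m - 1)*(m + 2)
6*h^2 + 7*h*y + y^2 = (h + y)*(6*h + y)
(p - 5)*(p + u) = p^2 + p*u - 5*p - 5*u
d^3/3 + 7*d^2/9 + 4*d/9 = d*(d/3 + 1/3)*(d + 4/3)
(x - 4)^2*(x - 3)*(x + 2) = x^4 - 9*x^3 + 18*x^2 + 32*x - 96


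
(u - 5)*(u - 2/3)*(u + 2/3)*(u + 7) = u^4 + 2*u^3 - 319*u^2/9 - 8*u/9 + 140/9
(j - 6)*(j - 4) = j^2 - 10*j + 24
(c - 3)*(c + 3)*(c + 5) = c^3 + 5*c^2 - 9*c - 45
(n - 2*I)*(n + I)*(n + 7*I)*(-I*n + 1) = -I*n^4 + 7*n^3 - 3*I*n^2 + 23*n + 14*I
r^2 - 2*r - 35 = (r - 7)*(r + 5)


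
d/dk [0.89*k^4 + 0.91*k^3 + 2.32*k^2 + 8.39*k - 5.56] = 3.56*k^3 + 2.73*k^2 + 4.64*k + 8.39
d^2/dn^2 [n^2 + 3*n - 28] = 2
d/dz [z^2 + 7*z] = 2*z + 7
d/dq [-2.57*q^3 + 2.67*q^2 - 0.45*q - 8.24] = -7.71*q^2 + 5.34*q - 0.45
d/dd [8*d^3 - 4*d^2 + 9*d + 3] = 24*d^2 - 8*d + 9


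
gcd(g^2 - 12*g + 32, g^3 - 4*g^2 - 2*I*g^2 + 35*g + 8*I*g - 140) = g - 4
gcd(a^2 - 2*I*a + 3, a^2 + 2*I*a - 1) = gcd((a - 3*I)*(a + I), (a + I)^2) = a + I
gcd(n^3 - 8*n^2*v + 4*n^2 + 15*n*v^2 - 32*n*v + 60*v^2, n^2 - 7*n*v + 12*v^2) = -n + 3*v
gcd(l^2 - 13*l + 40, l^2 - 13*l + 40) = l^2 - 13*l + 40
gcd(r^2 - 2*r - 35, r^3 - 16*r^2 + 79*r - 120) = 1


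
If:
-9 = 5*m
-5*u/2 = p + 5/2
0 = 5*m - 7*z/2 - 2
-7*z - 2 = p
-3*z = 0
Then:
No Solution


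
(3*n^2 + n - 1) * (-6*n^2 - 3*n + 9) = -18*n^4 - 15*n^3 + 30*n^2 + 12*n - 9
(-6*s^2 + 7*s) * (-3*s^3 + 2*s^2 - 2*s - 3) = 18*s^5 - 33*s^4 + 26*s^3 + 4*s^2 - 21*s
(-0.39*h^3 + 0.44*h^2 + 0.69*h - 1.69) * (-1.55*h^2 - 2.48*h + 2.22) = 0.6045*h^5 + 0.2852*h^4 - 3.0265*h^3 + 1.8851*h^2 + 5.723*h - 3.7518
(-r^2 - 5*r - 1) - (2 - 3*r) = -r^2 - 2*r - 3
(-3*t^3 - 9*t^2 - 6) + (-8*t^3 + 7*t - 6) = -11*t^3 - 9*t^2 + 7*t - 12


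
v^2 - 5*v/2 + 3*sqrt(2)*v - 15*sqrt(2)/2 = (v - 5/2)*(v + 3*sqrt(2))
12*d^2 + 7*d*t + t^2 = (3*d + t)*(4*d + t)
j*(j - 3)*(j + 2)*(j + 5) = j^4 + 4*j^3 - 11*j^2 - 30*j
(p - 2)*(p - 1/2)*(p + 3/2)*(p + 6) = p^4 + 5*p^3 - 35*p^2/4 - 15*p + 9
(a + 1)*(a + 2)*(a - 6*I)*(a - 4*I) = a^4 + 3*a^3 - 10*I*a^3 - 22*a^2 - 30*I*a^2 - 72*a - 20*I*a - 48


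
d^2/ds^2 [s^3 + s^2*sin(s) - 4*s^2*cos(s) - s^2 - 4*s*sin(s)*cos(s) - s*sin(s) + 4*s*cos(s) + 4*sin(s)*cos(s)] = -s^2*sin(s) + 4*s^2*cos(s) + 17*s*sin(s) + 8*s*sin(2*s) + 6*s - 6*sin(s) - 8*sqrt(2)*sin(2*s + pi/4) - 10*cos(s) - 2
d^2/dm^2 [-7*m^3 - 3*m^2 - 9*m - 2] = -42*m - 6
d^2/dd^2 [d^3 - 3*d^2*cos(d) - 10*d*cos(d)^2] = 3*d^2*cos(d) + 12*d*sin(d) + 20*d*cos(2*d) + 6*d + 20*sin(2*d) - 6*cos(d)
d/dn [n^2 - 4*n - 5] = 2*n - 4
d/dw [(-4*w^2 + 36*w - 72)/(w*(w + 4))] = 4*(-13*w^2 + 36*w + 72)/(w^2*(w^2 + 8*w + 16))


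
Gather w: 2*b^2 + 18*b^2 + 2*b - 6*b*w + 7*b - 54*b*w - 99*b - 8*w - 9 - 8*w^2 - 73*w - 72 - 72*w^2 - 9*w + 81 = 20*b^2 - 90*b - 80*w^2 + w*(-60*b - 90)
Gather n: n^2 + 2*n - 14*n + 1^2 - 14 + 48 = n^2 - 12*n + 35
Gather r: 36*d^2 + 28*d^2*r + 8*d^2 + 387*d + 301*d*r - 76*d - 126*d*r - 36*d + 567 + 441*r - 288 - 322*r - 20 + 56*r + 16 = 44*d^2 + 275*d + r*(28*d^2 + 175*d + 175) + 275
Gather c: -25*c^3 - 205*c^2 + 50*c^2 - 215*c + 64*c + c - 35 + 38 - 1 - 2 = -25*c^3 - 155*c^2 - 150*c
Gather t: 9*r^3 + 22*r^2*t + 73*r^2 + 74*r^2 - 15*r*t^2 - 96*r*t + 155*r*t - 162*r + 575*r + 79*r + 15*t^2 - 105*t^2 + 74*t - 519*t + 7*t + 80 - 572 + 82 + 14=9*r^3 + 147*r^2 + 492*r + t^2*(-15*r - 90) + t*(22*r^2 + 59*r - 438) - 396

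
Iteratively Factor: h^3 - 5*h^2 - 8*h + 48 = (h - 4)*(h^2 - h - 12) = (h - 4)*(h + 3)*(h - 4)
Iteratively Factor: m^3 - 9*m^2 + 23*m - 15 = (m - 3)*(m^2 - 6*m + 5) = (m - 5)*(m - 3)*(m - 1)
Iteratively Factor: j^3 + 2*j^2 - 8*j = (j + 4)*(j^2 - 2*j) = (j - 2)*(j + 4)*(j)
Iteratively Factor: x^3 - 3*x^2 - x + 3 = (x + 1)*(x^2 - 4*x + 3) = (x - 1)*(x + 1)*(x - 3)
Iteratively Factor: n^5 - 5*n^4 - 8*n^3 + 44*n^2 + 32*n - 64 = (n - 4)*(n^4 - n^3 - 12*n^2 - 4*n + 16) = (n - 4)^2*(n^3 + 3*n^2 - 4) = (n - 4)^2*(n + 2)*(n^2 + n - 2) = (n - 4)^2*(n + 2)^2*(n - 1)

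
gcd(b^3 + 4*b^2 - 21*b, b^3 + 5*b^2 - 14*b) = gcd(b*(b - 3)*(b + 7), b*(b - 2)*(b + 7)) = b^2 + 7*b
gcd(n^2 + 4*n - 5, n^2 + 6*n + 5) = n + 5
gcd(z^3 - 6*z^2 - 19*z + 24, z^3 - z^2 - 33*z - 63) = z + 3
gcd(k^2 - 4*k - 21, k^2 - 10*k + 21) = k - 7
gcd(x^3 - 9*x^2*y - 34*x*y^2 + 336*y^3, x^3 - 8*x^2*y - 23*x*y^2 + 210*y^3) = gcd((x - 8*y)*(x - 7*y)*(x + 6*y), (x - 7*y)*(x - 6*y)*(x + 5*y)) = x - 7*y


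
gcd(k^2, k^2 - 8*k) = k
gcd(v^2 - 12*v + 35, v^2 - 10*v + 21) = v - 7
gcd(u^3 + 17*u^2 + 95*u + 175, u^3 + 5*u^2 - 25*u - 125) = u^2 + 10*u + 25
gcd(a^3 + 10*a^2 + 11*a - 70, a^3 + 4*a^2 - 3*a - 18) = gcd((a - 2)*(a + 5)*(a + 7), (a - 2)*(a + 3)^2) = a - 2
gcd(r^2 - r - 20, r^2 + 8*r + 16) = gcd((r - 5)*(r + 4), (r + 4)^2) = r + 4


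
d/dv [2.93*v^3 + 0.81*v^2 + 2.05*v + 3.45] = 8.79*v^2 + 1.62*v + 2.05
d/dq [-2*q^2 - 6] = -4*q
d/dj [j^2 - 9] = 2*j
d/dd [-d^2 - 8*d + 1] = -2*d - 8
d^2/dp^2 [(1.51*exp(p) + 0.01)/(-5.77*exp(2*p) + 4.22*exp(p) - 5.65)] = (-50.272279*exp(4*p) - 38.0993099999999*exp(3*p) + 296.091012*exp(2*p) - 34.876994*exp(p) - 48.441405)*exp(p)/(192.100033*exp(6*p) - 421.488114*exp(5*p) + 872.578059*exp(4*p) - 900.596108*exp(3*p) + 854.430855*exp(2*p) - 404.13885*exp(p) + 180.362125)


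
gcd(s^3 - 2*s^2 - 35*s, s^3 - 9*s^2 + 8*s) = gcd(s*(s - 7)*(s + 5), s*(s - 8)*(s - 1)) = s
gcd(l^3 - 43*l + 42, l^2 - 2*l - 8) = 1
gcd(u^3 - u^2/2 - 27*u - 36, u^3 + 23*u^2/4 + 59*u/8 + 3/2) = u^2 + 11*u/2 + 6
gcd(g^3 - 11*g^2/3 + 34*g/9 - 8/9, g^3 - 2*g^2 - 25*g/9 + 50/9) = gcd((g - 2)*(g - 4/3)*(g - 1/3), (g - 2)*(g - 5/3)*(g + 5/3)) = g - 2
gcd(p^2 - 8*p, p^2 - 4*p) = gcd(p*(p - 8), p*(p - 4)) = p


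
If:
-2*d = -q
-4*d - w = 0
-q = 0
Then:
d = 0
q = 0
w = 0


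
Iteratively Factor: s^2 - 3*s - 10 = (s + 2)*(s - 5)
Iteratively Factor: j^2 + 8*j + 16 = (j + 4)*(j + 4)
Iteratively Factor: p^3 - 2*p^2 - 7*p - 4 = (p + 1)*(p^2 - 3*p - 4) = (p - 4)*(p + 1)*(p + 1)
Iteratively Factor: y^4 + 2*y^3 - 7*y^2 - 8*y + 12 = (y - 2)*(y^3 + 4*y^2 + y - 6) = (y - 2)*(y + 2)*(y^2 + 2*y - 3) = (y - 2)*(y + 2)*(y + 3)*(y - 1)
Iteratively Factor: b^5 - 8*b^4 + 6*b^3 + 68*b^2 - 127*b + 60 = (b - 5)*(b^4 - 3*b^3 - 9*b^2 + 23*b - 12) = (b - 5)*(b - 4)*(b^3 + b^2 - 5*b + 3) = (b - 5)*(b - 4)*(b - 1)*(b^2 + 2*b - 3) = (b - 5)*(b - 4)*(b - 1)^2*(b + 3)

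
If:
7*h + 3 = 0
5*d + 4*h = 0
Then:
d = 12/35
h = -3/7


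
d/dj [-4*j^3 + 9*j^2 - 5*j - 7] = -12*j^2 + 18*j - 5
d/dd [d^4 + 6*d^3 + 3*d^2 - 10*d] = 4*d^3 + 18*d^2 + 6*d - 10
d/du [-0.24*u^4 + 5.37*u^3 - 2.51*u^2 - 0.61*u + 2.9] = -0.96*u^3 + 16.11*u^2 - 5.02*u - 0.61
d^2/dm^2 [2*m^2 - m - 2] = 4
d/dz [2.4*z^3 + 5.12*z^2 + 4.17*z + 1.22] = 7.2*z^2 + 10.24*z + 4.17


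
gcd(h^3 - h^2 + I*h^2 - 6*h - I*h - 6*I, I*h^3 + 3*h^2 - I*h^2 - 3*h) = 1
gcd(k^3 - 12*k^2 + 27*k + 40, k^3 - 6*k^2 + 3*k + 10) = k^2 - 4*k - 5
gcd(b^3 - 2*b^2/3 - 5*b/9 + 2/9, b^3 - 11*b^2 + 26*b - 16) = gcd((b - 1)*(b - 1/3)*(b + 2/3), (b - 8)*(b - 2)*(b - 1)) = b - 1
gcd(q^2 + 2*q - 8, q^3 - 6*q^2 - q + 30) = 1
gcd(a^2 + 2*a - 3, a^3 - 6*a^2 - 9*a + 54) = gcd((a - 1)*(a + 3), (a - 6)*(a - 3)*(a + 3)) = a + 3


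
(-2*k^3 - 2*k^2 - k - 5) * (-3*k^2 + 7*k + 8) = 6*k^5 - 8*k^4 - 27*k^3 - 8*k^2 - 43*k - 40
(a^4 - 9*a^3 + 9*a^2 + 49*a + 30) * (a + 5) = a^5 - 4*a^4 - 36*a^3 + 94*a^2 + 275*a + 150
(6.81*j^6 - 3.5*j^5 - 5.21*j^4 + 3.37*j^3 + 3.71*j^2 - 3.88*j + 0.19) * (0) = 0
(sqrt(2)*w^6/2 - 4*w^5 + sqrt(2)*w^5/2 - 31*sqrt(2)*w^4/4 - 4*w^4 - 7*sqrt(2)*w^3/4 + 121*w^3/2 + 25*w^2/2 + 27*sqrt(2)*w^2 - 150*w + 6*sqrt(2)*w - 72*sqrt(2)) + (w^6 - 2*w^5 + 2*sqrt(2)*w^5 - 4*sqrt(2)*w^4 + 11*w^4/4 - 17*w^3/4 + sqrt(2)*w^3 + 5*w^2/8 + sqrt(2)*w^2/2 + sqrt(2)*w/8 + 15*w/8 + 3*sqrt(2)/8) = sqrt(2)*w^6/2 + w^6 - 6*w^5 + 5*sqrt(2)*w^5/2 - 47*sqrt(2)*w^4/4 - 5*w^4/4 - 3*sqrt(2)*w^3/4 + 225*w^3/4 + 105*w^2/8 + 55*sqrt(2)*w^2/2 - 1185*w/8 + 49*sqrt(2)*w/8 - 573*sqrt(2)/8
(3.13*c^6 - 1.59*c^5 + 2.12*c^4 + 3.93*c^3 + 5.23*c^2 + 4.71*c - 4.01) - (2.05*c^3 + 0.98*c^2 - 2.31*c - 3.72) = 3.13*c^6 - 1.59*c^5 + 2.12*c^4 + 1.88*c^3 + 4.25*c^2 + 7.02*c - 0.29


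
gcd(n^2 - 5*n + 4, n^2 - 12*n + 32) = n - 4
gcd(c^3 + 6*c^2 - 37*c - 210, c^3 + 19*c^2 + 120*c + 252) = c + 7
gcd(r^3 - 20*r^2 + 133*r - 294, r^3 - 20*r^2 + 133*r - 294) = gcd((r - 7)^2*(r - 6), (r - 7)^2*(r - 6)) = r^3 - 20*r^2 + 133*r - 294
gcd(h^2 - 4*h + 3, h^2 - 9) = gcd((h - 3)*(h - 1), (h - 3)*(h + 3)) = h - 3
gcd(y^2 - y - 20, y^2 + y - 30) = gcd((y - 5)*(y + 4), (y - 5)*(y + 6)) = y - 5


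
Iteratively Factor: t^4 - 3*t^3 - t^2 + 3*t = (t + 1)*(t^3 - 4*t^2 + 3*t) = (t - 3)*(t + 1)*(t^2 - t) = (t - 3)*(t - 1)*(t + 1)*(t)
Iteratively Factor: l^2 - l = (l - 1)*(l)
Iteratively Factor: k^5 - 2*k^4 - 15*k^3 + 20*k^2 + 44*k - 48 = (k + 3)*(k^4 - 5*k^3 + 20*k - 16) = (k + 2)*(k + 3)*(k^3 - 7*k^2 + 14*k - 8) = (k - 4)*(k + 2)*(k + 3)*(k^2 - 3*k + 2) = (k - 4)*(k - 2)*(k + 2)*(k + 3)*(k - 1)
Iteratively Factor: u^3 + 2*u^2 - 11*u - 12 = (u + 1)*(u^2 + u - 12) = (u - 3)*(u + 1)*(u + 4)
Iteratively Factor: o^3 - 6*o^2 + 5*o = (o - 5)*(o^2 - o) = (o - 5)*(o - 1)*(o)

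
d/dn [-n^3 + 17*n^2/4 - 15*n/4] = -3*n^2 + 17*n/2 - 15/4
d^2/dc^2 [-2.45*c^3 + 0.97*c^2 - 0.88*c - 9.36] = 1.94 - 14.7*c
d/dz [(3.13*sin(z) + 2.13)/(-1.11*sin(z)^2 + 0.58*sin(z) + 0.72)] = (3.4743*sin(z)^2 + 4.7286*sin(z) + 1.0182)*cos(z)/(1.2321*sin(z)^4 - 1.2876*sin(z)^3 - 1.262*sin(z)^2 + 0.8352*sin(z) + 0.5184)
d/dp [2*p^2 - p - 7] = 4*p - 1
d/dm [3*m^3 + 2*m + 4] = 9*m^2 + 2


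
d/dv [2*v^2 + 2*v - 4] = 4*v + 2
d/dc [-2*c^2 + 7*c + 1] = 7 - 4*c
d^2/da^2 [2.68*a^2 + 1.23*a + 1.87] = 5.36000000000000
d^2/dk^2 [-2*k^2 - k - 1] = -4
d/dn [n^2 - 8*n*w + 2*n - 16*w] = 2*n - 8*w + 2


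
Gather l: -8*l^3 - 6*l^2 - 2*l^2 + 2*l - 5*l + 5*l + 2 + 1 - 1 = -8*l^3 - 8*l^2 + 2*l + 2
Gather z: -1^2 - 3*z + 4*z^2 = 4*z^2 - 3*z - 1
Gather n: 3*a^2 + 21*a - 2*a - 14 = 3*a^2 + 19*a - 14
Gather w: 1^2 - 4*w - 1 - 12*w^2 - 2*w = -12*w^2 - 6*w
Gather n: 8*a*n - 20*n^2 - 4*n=-20*n^2 + n*(8*a - 4)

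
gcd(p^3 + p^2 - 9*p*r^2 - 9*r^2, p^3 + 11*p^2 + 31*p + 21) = p + 1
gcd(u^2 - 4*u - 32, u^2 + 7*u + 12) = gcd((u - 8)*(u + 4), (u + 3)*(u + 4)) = u + 4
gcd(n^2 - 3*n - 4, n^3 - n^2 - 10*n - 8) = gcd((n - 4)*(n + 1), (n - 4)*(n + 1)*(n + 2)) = n^2 - 3*n - 4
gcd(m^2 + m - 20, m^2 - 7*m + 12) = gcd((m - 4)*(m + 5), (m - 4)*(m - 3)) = m - 4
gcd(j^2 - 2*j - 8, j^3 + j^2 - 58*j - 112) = j + 2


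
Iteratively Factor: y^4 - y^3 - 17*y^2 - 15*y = (y)*(y^3 - y^2 - 17*y - 15) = y*(y + 1)*(y^2 - 2*y - 15) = y*(y + 1)*(y + 3)*(y - 5)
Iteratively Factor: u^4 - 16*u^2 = (u)*(u^3 - 16*u) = u^2*(u^2 - 16) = u^2*(u + 4)*(u - 4)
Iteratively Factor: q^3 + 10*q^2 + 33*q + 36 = (q + 3)*(q^2 + 7*q + 12) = (q + 3)^2*(q + 4)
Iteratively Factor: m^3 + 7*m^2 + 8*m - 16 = (m + 4)*(m^2 + 3*m - 4) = (m - 1)*(m + 4)*(m + 4)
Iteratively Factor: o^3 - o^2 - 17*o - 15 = (o + 3)*(o^2 - 4*o - 5) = (o - 5)*(o + 3)*(o + 1)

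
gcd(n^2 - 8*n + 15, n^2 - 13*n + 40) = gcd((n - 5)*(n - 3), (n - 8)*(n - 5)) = n - 5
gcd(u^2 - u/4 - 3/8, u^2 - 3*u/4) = u - 3/4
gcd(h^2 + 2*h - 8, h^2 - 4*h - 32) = h + 4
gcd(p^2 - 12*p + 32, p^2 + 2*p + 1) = 1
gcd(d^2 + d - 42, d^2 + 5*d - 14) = d + 7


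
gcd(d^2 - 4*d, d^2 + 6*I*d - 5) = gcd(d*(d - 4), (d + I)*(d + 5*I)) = 1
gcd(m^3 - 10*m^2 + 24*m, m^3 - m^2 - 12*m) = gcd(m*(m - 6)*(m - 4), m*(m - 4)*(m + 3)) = m^2 - 4*m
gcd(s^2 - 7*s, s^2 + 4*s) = s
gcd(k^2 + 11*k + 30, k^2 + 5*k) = k + 5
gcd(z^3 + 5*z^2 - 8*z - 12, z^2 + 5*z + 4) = z + 1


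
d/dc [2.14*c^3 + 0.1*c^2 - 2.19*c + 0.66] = 6.42*c^2 + 0.2*c - 2.19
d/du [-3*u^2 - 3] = -6*u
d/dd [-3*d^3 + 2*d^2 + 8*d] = -9*d^2 + 4*d + 8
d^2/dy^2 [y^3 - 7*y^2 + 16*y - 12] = 6*y - 14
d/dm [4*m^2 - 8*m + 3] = 8*m - 8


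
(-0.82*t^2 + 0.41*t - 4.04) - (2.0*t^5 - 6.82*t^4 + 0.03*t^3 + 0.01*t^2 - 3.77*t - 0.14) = -2.0*t^5 + 6.82*t^4 - 0.03*t^3 - 0.83*t^2 + 4.18*t - 3.9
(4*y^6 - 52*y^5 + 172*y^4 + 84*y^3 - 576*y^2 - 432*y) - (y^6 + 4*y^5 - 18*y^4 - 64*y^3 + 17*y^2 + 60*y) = 3*y^6 - 56*y^5 + 190*y^4 + 148*y^3 - 593*y^2 - 492*y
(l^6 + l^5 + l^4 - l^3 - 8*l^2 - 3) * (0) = 0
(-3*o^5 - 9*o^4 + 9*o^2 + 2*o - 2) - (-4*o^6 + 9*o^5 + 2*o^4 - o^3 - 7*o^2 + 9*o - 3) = 4*o^6 - 12*o^5 - 11*o^4 + o^3 + 16*o^2 - 7*o + 1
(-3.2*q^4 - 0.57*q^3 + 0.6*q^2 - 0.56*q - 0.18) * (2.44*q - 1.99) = -7.808*q^5 + 4.9772*q^4 + 2.5983*q^3 - 2.5604*q^2 + 0.6752*q + 0.3582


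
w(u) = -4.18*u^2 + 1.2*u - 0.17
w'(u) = 1.2 - 8.36*u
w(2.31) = -19.70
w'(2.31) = -18.11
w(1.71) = -10.34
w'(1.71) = -13.10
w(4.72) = -87.63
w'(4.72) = -38.26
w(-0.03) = -0.21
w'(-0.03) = 1.45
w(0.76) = -1.67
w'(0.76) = -5.15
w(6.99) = -196.02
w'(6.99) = -57.24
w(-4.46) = -88.67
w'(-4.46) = 38.49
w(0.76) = -1.67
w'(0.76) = -5.15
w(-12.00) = -616.49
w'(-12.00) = 101.52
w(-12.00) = -616.49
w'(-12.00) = 101.52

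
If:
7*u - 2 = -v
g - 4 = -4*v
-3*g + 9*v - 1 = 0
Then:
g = 32/21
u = 29/147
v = 13/21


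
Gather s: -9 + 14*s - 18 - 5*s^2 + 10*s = -5*s^2 + 24*s - 27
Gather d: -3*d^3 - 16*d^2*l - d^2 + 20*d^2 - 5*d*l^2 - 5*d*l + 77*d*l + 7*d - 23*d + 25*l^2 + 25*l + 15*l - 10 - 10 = -3*d^3 + d^2*(19 - 16*l) + d*(-5*l^2 + 72*l - 16) + 25*l^2 + 40*l - 20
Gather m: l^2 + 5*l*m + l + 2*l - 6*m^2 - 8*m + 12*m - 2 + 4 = l^2 + 3*l - 6*m^2 + m*(5*l + 4) + 2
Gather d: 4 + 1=5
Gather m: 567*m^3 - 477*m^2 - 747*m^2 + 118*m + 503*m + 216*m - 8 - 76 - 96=567*m^3 - 1224*m^2 + 837*m - 180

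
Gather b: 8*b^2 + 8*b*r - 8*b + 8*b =8*b^2 + 8*b*r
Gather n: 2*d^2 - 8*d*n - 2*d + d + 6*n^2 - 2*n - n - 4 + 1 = 2*d^2 - d + 6*n^2 + n*(-8*d - 3) - 3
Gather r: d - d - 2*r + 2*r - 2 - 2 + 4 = 0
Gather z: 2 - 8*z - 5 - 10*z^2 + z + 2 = -10*z^2 - 7*z - 1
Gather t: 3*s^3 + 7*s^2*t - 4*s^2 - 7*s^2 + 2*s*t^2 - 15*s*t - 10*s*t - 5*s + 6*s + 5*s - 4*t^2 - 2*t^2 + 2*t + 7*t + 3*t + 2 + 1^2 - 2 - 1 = 3*s^3 - 11*s^2 + 6*s + t^2*(2*s - 6) + t*(7*s^2 - 25*s + 12)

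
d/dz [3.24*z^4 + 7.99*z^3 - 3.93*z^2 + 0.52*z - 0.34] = 12.96*z^3 + 23.97*z^2 - 7.86*z + 0.52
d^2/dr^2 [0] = 0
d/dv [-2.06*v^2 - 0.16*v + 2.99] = -4.12*v - 0.16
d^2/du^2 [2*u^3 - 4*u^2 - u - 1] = 12*u - 8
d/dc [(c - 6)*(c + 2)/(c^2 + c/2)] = 6*(3*c^2 + 16*c + 4)/(c^2*(4*c^2 + 4*c + 1))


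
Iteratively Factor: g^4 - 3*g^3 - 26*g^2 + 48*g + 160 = (g + 2)*(g^3 - 5*g^2 - 16*g + 80) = (g - 4)*(g + 2)*(g^2 - g - 20) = (g - 4)*(g + 2)*(g + 4)*(g - 5)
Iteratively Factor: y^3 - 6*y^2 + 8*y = (y - 4)*(y^2 - 2*y) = (y - 4)*(y - 2)*(y)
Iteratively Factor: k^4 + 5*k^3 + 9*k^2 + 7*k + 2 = (k + 1)*(k^3 + 4*k^2 + 5*k + 2) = (k + 1)^2*(k^2 + 3*k + 2) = (k + 1)^2*(k + 2)*(k + 1)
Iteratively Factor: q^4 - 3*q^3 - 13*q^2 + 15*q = (q + 3)*(q^3 - 6*q^2 + 5*q) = q*(q + 3)*(q^2 - 6*q + 5) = q*(q - 1)*(q + 3)*(q - 5)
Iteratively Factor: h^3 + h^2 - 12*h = (h - 3)*(h^2 + 4*h) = (h - 3)*(h + 4)*(h)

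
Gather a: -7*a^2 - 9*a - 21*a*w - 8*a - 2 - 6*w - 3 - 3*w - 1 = -7*a^2 + a*(-21*w - 17) - 9*w - 6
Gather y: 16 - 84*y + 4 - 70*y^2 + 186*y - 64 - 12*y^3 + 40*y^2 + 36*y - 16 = -12*y^3 - 30*y^2 + 138*y - 60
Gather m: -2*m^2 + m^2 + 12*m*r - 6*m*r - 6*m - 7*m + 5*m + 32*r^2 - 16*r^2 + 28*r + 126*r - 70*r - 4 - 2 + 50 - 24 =-m^2 + m*(6*r - 8) + 16*r^2 + 84*r + 20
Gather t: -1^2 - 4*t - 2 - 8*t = -12*t - 3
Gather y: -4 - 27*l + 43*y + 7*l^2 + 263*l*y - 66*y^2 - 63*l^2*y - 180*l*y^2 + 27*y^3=7*l^2 - 27*l + 27*y^3 + y^2*(-180*l - 66) + y*(-63*l^2 + 263*l + 43) - 4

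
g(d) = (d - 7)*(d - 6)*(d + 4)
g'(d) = (d - 7)*(d - 6) + (d - 7)*(d + 4) + (d - 6)*(d + 4) = 3*d^2 - 18*d - 10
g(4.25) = 39.70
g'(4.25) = -32.31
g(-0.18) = 169.50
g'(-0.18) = -6.66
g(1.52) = 135.52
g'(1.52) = -30.43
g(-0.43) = 170.56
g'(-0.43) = -1.71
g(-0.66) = 170.39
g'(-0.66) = 3.19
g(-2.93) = 94.88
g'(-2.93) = 68.49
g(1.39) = 139.40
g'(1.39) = -29.22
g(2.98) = 84.74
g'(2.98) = -37.00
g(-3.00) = 90.00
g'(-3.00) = 71.00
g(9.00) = 78.00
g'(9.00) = 71.00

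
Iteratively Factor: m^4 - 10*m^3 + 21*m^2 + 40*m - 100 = (m - 2)*(m^3 - 8*m^2 + 5*m + 50) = (m - 2)*(m + 2)*(m^2 - 10*m + 25) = (m - 5)*(m - 2)*(m + 2)*(m - 5)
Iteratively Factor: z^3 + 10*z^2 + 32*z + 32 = (z + 4)*(z^2 + 6*z + 8) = (z + 4)^2*(z + 2)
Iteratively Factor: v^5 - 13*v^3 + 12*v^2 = (v)*(v^4 - 13*v^2 + 12*v) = v*(v - 1)*(v^3 + v^2 - 12*v) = v^2*(v - 1)*(v^2 + v - 12) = v^2*(v - 1)*(v + 4)*(v - 3)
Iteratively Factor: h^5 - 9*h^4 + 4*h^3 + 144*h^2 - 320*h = (h - 4)*(h^4 - 5*h^3 - 16*h^2 + 80*h) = (h - 5)*(h - 4)*(h^3 - 16*h) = (h - 5)*(h - 4)*(h + 4)*(h^2 - 4*h) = h*(h - 5)*(h - 4)*(h + 4)*(h - 4)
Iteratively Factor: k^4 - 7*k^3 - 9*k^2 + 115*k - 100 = (k + 4)*(k^3 - 11*k^2 + 35*k - 25) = (k - 5)*(k + 4)*(k^2 - 6*k + 5) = (k - 5)^2*(k + 4)*(k - 1)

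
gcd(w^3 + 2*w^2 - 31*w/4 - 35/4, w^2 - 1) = w + 1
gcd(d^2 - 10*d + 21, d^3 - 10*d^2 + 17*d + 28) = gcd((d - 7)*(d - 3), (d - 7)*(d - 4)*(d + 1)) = d - 7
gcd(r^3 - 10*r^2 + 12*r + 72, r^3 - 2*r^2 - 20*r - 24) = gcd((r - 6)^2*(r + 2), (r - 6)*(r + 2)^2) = r^2 - 4*r - 12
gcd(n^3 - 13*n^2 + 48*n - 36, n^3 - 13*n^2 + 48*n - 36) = n^3 - 13*n^2 + 48*n - 36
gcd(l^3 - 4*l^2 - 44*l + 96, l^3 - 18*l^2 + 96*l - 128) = l^2 - 10*l + 16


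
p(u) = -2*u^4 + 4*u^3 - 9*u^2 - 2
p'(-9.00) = 6966.00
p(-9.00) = -16769.00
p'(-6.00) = 2268.00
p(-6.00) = -3782.00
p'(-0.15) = 3.00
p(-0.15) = -2.22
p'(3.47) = -252.22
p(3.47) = -233.21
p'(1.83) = -41.78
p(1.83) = -30.06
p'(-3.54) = 568.99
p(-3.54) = -606.31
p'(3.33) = -222.28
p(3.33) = -200.02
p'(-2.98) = 371.91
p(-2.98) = -345.50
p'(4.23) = -466.92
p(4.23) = -500.60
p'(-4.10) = 826.89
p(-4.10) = -994.13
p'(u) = -8*u^3 + 12*u^2 - 18*u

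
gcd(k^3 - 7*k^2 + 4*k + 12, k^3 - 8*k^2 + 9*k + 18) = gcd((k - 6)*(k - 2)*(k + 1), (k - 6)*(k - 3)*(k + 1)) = k^2 - 5*k - 6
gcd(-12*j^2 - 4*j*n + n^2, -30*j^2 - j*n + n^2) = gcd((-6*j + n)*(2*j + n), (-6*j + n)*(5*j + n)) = 6*j - n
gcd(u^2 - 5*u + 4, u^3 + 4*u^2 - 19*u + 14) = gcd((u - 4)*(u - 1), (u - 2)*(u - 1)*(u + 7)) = u - 1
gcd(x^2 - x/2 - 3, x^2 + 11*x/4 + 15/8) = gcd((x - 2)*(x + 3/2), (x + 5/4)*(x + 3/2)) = x + 3/2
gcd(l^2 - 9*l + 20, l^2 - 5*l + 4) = l - 4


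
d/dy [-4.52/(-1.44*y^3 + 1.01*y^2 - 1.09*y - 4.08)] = (-19.5264*y^2 + 9.1304*y - 4.9268)/(1.44*y^3 - 1.01*y^2 + 1.09*y + 4.08)^2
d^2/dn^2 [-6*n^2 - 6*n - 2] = -12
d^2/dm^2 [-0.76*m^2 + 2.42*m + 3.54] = -1.52000000000000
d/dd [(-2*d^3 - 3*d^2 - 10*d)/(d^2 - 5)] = 2*(-d^4 + 20*d^2 + 15*d + 25)/(d^4 - 10*d^2 + 25)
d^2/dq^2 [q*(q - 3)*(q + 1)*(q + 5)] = 12*q^2 + 18*q - 26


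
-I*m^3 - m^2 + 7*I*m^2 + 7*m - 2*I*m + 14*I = (m - 7)*(m - 2*I)*(-I*m + 1)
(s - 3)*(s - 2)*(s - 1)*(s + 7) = s^4 + s^3 - 31*s^2 + 71*s - 42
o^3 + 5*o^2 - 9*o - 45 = (o - 3)*(o + 3)*(o + 5)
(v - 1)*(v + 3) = v^2 + 2*v - 3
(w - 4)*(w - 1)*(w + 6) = w^3 + w^2 - 26*w + 24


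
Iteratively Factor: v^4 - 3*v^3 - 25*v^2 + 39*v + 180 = (v + 3)*(v^3 - 6*v^2 - 7*v + 60) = (v + 3)^2*(v^2 - 9*v + 20) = (v - 5)*(v + 3)^2*(v - 4)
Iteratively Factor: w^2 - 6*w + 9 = (w - 3)*(w - 3)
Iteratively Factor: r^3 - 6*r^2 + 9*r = (r)*(r^2 - 6*r + 9) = r*(r - 3)*(r - 3)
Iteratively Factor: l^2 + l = (l)*(l + 1)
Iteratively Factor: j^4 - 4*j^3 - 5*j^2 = (j + 1)*(j^3 - 5*j^2) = j*(j + 1)*(j^2 - 5*j) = j^2*(j + 1)*(j - 5)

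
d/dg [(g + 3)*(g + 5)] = 2*g + 8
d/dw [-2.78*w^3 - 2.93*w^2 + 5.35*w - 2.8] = -8.34*w^2 - 5.86*w + 5.35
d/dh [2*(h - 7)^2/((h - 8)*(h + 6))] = 4*(6*h^2 - 97*h + 385)/(h^4 - 4*h^3 - 92*h^2 + 192*h + 2304)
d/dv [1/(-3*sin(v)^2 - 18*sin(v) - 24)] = 2*(sin(v) + 3)*cos(v)/(3*(sin(v)^2 + 6*sin(v) + 8)^2)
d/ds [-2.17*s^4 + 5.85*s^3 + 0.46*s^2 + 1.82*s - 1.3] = -8.68*s^3 + 17.55*s^2 + 0.92*s + 1.82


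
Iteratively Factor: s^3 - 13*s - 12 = (s + 3)*(s^2 - 3*s - 4) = (s + 1)*(s + 3)*(s - 4)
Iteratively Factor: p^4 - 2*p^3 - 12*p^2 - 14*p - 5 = (p + 1)*(p^3 - 3*p^2 - 9*p - 5) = (p + 1)^2*(p^2 - 4*p - 5) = (p - 5)*(p + 1)^2*(p + 1)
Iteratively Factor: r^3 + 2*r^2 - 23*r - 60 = (r - 5)*(r^2 + 7*r + 12) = (r - 5)*(r + 4)*(r + 3)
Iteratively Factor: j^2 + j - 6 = (j + 3)*(j - 2)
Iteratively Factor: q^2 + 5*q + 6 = (q + 3)*(q + 2)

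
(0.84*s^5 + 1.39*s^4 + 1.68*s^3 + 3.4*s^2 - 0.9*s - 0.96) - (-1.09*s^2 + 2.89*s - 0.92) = 0.84*s^5 + 1.39*s^4 + 1.68*s^3 + 4.49*s^2 - 3.79*s - 0.0399999999999999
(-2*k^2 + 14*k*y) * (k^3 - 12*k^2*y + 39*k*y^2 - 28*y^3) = -2*k^5 + 38*k^4*y - 246*k^3*y^2 + 602*k^2*y^3 - 392*k*y^4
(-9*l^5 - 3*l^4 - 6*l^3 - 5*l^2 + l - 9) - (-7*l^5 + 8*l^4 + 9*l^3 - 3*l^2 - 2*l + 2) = -2*l^5 - 11*l^4 - 15*l^3 - 2*l^2 + 3*l - 11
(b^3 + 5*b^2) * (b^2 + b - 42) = b^5 + 6*b^4 - 37*b^3 - 210*b^2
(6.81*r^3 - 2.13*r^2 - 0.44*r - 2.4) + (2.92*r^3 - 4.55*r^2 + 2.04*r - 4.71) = 9.73*r^3 - 6.68*r^2 + 1.6*r - 7.11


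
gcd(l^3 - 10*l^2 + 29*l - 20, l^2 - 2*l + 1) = l - 1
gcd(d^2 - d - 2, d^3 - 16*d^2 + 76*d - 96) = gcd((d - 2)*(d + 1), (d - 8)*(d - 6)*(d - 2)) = d - 2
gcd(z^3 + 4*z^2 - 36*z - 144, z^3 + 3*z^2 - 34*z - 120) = z^2 - 2*z - 24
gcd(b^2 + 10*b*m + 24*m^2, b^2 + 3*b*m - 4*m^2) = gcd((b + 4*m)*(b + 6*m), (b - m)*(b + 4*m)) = b + 4*m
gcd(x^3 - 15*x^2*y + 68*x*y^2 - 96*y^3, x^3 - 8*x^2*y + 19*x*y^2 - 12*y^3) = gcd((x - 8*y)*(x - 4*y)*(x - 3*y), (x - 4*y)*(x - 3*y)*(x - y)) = x^2 - 7*x*y + 12*y^2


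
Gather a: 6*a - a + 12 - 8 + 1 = 5*a + 5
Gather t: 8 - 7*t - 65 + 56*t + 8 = 49*t - 49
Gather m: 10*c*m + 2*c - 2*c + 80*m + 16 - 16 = m*(10*c + 80)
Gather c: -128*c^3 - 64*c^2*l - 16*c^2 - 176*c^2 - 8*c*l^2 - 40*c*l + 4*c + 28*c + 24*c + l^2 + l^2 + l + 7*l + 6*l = -128*c^3 + c^2*(-64*l - 192) + c*(-8*l^2 - 40*l + 56) + 2*l^2 + 14*l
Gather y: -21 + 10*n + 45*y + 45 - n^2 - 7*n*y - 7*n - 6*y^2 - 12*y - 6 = -n^2 + 3*n - 6*y^2 + y*(33 - 7*n) + 18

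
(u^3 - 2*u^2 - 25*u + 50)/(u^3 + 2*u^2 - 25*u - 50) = (u - 2)/(u + 2)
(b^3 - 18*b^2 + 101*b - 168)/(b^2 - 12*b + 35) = (b^2 - 11*b + 24)/(b - 5)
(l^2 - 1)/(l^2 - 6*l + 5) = (l + 1)/(l - 5)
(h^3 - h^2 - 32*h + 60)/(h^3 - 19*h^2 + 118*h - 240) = (h^2 + 4*h - 12)/(h^2 - 14*h + 48)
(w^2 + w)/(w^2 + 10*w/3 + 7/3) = 3*w/(3*w + 7)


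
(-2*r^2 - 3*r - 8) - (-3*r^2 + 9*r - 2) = r^2 - 12*r - 6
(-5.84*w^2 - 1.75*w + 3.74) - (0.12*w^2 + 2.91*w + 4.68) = -5.96*w^2 - 4.66*w - 0.94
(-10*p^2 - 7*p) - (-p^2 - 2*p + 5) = -9*p^2 - 5*p - 5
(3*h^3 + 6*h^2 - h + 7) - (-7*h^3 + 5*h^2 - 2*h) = 10*h^3 + h^2 + h + 7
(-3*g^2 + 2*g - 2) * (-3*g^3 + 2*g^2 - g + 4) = 9*g^5 - 12*g^4 + 13*g^3 - 18*g^2 + 10*g - 8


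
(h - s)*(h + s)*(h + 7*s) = h^3 + 7*h^2*s - h*s^2 - 7*s^3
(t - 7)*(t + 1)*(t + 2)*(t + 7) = t^4 + 3*t^3 - 47*t^2 - 147*t - 98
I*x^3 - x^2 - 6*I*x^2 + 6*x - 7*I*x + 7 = (x - 7)*(x + I)*(I*x + I)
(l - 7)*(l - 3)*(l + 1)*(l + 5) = l^4 - 4*l^3 - 34*l^2 + 76*l + 105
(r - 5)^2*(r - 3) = r^3 - 13*r^2 + 55*r - 75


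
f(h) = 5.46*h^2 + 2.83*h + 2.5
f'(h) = 10.92*h + 2.83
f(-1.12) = 6.18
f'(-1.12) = -9.40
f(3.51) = 79.70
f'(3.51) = 41.16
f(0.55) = 5.71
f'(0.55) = 8.84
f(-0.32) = 2.15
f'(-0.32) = -0.66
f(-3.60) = 63.07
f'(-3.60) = -36.48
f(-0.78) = 3.61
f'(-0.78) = -5.69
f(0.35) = 4.16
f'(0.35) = 6.65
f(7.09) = 297.03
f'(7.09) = 80.25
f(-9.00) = 419.29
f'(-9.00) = -95.45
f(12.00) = 822.70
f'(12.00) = 133.87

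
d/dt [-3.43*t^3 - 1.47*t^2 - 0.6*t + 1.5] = -10.29*t^2 - 2.94*t - 0.6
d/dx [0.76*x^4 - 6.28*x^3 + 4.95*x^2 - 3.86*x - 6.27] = 3.04*x^3 - 18.84*x^2 + 9.9*x - 3.86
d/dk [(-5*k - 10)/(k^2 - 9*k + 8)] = 5*(k^2 + 4*k - 26)/(k^4 - 18*k^3 + 97*k^2 - 144*k + 64)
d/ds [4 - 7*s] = -7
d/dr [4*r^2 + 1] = 8*r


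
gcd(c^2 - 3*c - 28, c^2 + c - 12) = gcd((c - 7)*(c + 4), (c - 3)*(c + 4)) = c + 4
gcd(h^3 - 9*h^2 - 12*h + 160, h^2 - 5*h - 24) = h - 8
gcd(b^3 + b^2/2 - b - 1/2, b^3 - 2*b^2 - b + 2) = b^2 - 1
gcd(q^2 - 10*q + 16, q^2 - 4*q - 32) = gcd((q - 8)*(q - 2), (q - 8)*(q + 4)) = q - 8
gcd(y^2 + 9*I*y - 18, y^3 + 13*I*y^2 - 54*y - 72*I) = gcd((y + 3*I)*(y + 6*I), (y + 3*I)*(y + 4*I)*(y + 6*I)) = y^2 + 9*I*y - 18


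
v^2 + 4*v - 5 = (v - 1)*(v + 5)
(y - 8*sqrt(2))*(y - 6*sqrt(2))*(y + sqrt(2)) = y^3 - 13*sqrt(2)*y^2 + 68*y + 96*sqrt(2)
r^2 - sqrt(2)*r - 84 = (r - 7*sqrt(2))*(r + 6*sqrt(2))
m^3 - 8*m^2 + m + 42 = (m - 7)*(m - 3)*(m + 2)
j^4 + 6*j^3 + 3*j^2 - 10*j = j*(j - 1)*(j + 2)*(j + 5)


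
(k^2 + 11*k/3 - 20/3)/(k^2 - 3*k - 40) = (k - 4/3)/(k - 8)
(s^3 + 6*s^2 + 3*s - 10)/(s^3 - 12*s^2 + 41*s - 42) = (s^3 + 6*s^2 + 3*s - 10)/(s^3 - 12*s^2 + 41*s - 42)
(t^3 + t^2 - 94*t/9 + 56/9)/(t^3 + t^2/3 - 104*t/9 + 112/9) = (3*t - 2)/(3*t - 4)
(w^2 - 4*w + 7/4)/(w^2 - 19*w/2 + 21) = (w - 1/2)/(w - 6)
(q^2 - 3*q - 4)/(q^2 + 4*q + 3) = (q - 4)/(q + 3)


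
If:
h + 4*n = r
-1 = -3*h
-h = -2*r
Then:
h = 1/3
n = -1/24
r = 1/6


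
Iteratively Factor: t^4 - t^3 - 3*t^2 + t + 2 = (t - 1)*(t^3 - 3*t - 2) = (t - 1)*(t + 1)*(t^2 - t - 2) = (t - 1)*(t + 1)^2*(t - 2)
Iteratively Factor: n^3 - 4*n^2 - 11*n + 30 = (n - 2)*(n^2 - 2*n - 15) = (n - 5)*(n - 2)*(n + 3)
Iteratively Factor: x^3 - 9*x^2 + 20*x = (x - 5)*(x^2 - 4*x) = (x - 5)*(x - 4)*(x)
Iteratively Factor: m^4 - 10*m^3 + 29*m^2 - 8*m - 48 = (m - 4)*(m^3 - 6*m^2 + 5*m + 12) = (m - 4)*(m + 1)*(m^2 - 7*m + 12) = (m - 4)*(m - 3)*(m + 1)*(m - 4)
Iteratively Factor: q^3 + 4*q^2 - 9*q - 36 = (q - 3)*(q^2 + 7*q + 12) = (q - 3)*(q + 3)*(q + 4)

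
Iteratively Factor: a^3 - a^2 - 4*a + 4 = (a - 2)*(a^2 + a - 2) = (a - 2)*(a + 2)*(a - 1)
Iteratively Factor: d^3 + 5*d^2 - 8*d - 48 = (d + 4)*(d^2 + d - 12) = (d + 4)^2*(d - 3)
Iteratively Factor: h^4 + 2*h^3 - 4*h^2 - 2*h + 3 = (h + 1)*(h^3 + h^2 - 5*h + 3) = (h - 1)*(h + 1)*(h^2 + 2*h - 3) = (h - 1)^2*(h + 1)*(h + 3)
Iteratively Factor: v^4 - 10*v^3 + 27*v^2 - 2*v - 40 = (v - 5)*(v^3 - 5*v^2 + 2*v + 8) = (v - 5)*(v + 1)*(v^2 - 6*v + 8) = (v - 5)*(v - 2)*(v + 1)*(v - 4)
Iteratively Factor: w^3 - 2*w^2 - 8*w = (w + 2)*(w^2 - 4*w) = w*(w + 2)*(w - 4)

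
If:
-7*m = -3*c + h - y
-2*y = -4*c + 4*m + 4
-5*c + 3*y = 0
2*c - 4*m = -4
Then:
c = -6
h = -14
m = -2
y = -10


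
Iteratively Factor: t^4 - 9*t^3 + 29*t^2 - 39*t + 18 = (t - 3)*(t^3 - 6*t^2 + 11*t - 6) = (t - 3)*(t - 1)*(t^2 - 5*t + 6) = (t - 3)*(t - 2)*(t - 1)*(t - 3)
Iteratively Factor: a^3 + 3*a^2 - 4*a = (a - 1)*(a^2 + 4*a) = a*(a - 1)*(a + 4)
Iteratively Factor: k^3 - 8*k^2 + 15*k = (k)*(k^2 - 8*k + 15) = k*(k - 3)*(k - 5)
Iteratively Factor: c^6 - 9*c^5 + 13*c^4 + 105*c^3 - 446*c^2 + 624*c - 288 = (c - 1)*(c^5 - 8*c^4 + 5*c^3 + 110*c^2 - 336*c + 288) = (c - 3)*(c - 1)*(c^4 - 5*c^3 - 10*c^2 + 80*c - 96) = (c - 3)*(c - 2)*(c - 1)*(c^3 - 3*c^2 - 16*c + 48) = (c - 4)*(c - 3)*(c - 2)*(c - 1)*(c^2 + c - 12) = (c - 4)*(c - 3)^2*(c - 2)*(c - 1)*(c + 4)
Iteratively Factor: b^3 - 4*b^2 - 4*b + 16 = (b - 4)*(b^2 - 4) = (b - 4)*(b + 2)*(b - 2)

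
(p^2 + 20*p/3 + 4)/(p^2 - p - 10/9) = 3*(p + 6)/(3*p - 5)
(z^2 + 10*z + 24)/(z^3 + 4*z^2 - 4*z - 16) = (z + 6)/(z^2 - 4)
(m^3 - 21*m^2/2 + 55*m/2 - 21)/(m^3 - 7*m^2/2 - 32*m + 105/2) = (m - 2)/(m + 5)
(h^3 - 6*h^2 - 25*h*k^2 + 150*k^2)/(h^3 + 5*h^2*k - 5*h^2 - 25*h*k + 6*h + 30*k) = (h^2 - 5*h*k - 6*h + 30*k)/(h^2 - 5*h + 6)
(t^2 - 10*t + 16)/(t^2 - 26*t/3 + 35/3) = 3*(t^2 - 10*t + 16)/(3*t^2 - 26*t + 35)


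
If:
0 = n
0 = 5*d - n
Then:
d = 0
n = 0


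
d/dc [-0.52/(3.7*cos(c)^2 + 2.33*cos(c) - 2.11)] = -(3.848*cos(c) + 1.2116)*sin(c)/(3.7*cos(c)^2 + 2.33*cos(c) - 2.11)^2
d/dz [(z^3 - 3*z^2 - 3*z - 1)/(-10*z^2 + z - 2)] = (-10*z^4 + 2*z^3 - 39*z^2 - 8*z + 7)/(100*z^4 - 20*z^3 + 41*z^2 - 4*z + 4)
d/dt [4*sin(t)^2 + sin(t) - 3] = (8*sin(t) + 1)*cos(t)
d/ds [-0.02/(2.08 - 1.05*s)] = -0.021/(1.05*s - 2.08)^2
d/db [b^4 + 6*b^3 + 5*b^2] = 2*b*(2*b^2 + 9*b + 5)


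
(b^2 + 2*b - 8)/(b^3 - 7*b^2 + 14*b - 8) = (b + 4)/(b^2 - 5*b + 4)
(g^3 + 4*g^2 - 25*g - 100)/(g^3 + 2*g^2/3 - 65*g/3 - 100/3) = 3*(g + 5)/(3*g + 5)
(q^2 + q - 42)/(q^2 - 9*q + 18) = (q + 7)/(q - 3)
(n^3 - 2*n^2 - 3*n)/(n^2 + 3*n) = (n^2 - 2*n - 3)/(n + 3)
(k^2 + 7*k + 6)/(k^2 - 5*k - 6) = (k + 6)/(k - 6)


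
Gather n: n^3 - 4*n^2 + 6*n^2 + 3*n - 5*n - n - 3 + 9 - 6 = n^3 + 2*n^2 - 3*n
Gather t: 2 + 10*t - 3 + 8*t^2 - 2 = 8*t^2 + 10*t - 3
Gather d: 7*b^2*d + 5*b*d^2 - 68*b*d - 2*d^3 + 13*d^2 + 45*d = -2*d^3 + d^2*(5*b + 13) + d*(7*b^2 - 68*b + 45)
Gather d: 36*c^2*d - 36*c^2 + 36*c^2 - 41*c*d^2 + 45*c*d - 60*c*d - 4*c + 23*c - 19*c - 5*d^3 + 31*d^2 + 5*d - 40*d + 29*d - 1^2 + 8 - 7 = -5*d^3 + d^2*(31 - 41*c) + d*(36*c^2 - 15*c - 6)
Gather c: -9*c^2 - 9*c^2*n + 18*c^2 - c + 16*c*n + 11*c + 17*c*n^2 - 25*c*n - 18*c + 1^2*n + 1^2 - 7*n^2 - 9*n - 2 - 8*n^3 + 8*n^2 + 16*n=c^2*(9 - 9*n) + c*(17*n^2 - 9*n - 8) - 8*n^3 + n^2 + 8*n - 1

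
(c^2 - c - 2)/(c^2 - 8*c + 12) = (c + 1)/(c - 6)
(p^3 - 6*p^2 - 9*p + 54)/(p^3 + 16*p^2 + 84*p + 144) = (p^3 - 6*p^2 - 9*p + 54)/(p^3 + 16*p^2 + 84*p + 144)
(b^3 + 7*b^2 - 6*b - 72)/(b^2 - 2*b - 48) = (b^2 + b - 12)/(b - 8)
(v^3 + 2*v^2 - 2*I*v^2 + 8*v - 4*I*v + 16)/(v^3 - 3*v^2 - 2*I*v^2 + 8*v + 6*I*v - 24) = (v + 2)/(v - 3)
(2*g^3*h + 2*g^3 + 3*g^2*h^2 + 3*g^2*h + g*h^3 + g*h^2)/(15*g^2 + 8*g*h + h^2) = g*(2*g^2*h + 2*g^2 + 3*g*h^2 + 3*g*h + h^3 + h^2)/(15*g^2 + 8*g*h + h^2)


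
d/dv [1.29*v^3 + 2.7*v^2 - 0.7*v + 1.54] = 3.87*v^2 + 5.4*v - 0.7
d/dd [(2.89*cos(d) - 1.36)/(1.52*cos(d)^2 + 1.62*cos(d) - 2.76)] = (4.3928*cos(d)^2 - 4.1344*cos(d) + 5.7732)*sin(d)/(2.3104*cos(d)^4 + 4.9248*cos(d)^3 - 5.766*cos(d)^2 - 8.9424*cos(d) + 7.6176)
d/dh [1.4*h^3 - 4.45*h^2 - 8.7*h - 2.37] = 4.2*h^2 - 8.9*h - 8.7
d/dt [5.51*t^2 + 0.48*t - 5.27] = 11.02*t + 0.48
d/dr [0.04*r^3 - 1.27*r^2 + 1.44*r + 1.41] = 0.12*r^2 - 2.54*r + 1.44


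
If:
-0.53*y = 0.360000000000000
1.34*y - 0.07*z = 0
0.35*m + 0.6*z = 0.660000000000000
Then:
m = 24.18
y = -0.68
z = -13.00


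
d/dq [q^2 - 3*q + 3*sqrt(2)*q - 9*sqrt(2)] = 2*q - 3 + 3*sqrt(2)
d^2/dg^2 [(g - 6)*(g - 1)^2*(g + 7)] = 12*g^2 - 6*g - 86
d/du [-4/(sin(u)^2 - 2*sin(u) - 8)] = 8*(sin(u) - 1)*cos(u)/((sin(u) - 4)^2*(sin(u) + 2)^2)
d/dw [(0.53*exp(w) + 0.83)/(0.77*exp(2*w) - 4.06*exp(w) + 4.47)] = (-0.4081*exp(2*w) - 1.2782*exp(w) + 5.7389)*exp(w)/(0.5929*exp(4*w) - 6.2524*exp(3*w) + 23.3674*exp(2*w) - 36.2964*exp(w) + 19.9809)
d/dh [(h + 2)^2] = 2*h + 4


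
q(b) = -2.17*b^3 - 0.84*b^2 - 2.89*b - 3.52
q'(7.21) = -353.42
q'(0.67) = -6.94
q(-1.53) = 6.71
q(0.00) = -3.52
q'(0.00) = -2.89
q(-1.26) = 3.13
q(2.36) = -43.54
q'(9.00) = -545.32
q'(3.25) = -77.11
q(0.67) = -6.49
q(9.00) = -1679.50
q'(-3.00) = -56.44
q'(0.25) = -3.72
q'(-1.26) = -11.11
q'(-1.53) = -15.56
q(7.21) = -881.35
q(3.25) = -96.28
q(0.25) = -4.33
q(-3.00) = 56.18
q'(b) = -6.51*b^2 - 1.68*b - 2.89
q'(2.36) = -43.11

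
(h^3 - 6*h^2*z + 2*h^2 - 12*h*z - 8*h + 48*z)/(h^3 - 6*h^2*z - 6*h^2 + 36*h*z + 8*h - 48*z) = (h + 4)/(h - 4)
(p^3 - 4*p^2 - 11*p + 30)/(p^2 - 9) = (p^2 - 7*p + 10)/(p - 3)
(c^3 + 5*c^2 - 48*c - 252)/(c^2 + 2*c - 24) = (c^2 - c - 42)/(c - 4)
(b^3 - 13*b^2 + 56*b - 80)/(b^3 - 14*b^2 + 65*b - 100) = (b - 4)/(b - 5)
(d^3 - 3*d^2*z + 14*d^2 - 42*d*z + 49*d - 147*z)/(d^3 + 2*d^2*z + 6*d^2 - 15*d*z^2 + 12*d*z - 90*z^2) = (d^2 + 14*d + 49)/(d^2 + 5*d*z + 6*d + 30*z)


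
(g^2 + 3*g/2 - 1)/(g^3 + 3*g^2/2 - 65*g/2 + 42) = (2*g^2 + 3*g - 2)/(2*g^3 + 3*g^2 - 65*g + 84)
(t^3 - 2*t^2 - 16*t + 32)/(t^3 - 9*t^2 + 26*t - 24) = (t + 4)/(t - 3)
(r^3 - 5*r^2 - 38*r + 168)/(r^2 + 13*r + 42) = (r^2 - 11*r + 28)/(r + 7)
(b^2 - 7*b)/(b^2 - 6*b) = (b - 7)/(b - 6)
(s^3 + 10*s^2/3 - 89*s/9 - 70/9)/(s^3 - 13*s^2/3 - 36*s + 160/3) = (9*s^2 - 15*s - 14)/(3*(3*s^2 - 28*s + 32))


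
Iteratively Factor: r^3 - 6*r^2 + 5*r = (r - 5)*(r^2 - r) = (r - 5)*(r - 1)*(r)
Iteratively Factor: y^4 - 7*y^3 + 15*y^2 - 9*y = (y - 3)*(y^3 - 4*y^2 + 3*y) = y*(y - 3)*(y^2 - 4*y + 3) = y*(y - 3)^2*(y - 1)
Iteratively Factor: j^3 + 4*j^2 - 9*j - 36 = (j + 3)*(j^2 + j - 12) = (j + 3)*(j + 4)*(j - 3)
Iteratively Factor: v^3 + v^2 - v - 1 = (v + 1)*(v^2 - 1) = (v + 1)^2*(v - 1)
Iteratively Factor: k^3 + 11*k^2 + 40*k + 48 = (k + 4)*(k^2 + 7*k + 12) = (k + 4)^2*(k + 3)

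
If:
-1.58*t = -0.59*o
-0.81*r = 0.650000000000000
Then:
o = 2.67796610169492*t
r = -0.80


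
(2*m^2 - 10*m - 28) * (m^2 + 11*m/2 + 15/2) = 2*m^4 + m^3 - 68*m^2 - 229*m - 210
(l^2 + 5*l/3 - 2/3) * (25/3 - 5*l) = -5*l^3 + 155*l/9 - 50/9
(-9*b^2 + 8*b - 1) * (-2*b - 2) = 18*b^3 + 2*b^2 - 14*b + 2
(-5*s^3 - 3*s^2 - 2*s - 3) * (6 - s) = 5*s^4 - 27*s^3 - 16*s^2 - 9*s - 18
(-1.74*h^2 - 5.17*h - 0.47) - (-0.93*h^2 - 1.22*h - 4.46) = -0.81*h^2 - 3.95*h + 3.99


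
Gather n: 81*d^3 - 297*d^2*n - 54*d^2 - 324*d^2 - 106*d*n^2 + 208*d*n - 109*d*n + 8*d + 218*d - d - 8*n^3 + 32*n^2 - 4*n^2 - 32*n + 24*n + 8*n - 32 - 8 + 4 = 81*d^3 - 378*d^2 + 225*d - 8*n^3 + n^2*(28 - 106*d) + n*(-297*d^2 + 99*d) - 36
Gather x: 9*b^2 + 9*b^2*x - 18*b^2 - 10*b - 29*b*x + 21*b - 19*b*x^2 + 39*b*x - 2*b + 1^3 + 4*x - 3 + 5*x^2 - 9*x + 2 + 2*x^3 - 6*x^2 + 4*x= -9*b^2 + 9*b + 2*x^3 + x^2*(-19*b - 1) + x*(9*b^2 + 10*b - 1)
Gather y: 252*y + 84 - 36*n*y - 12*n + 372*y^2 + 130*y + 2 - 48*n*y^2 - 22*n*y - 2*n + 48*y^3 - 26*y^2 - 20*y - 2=-14*n + 48*y^3 + y^2*(346 - 48*n) + y*(362 - 58*n) + 84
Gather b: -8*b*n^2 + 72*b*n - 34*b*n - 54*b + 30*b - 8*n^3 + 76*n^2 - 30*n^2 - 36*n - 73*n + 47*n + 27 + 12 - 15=b*(-8*n^2 + 38*n - 24) - 8*n^3 + 46*n^2 - 62*n + 24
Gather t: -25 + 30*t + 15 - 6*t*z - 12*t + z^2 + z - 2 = t*(18 - 6*z) + z^2 + z - 12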